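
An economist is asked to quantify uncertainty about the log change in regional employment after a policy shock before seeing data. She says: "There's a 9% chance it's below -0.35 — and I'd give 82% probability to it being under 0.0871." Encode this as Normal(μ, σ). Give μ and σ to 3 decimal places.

For Normal(μ,σ), the p-quantile is μ + z_p·σ. Here z_{0.09} = -1.341, z_{0.82} = 0.9154.
So -0.35 = μ − 1.341σ and 0.0871 = μ + 0.9154σ.
Subtracting: σ = (0.0871 − -0.35)/(0.9154 − (-1.341)) = 0.194.
Then μ = -0.35 − (-1.341)·0.194 = -0.090.

μ = -0.090, σ = 0.194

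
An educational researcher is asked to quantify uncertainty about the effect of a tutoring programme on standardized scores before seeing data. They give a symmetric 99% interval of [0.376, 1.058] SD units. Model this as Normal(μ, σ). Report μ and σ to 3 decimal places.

μ = 0.717, σ = 0.132

A symmetric 99% interval runs μ ± z·σ with z = 2.576.
Half-width = 0.341, so σ = 0.341/2.576 = 0.132.
μ is the interval midpoint, 0.717.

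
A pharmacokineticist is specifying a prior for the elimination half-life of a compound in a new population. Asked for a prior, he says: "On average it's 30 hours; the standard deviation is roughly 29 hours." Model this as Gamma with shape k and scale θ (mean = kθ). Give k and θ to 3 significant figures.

k ≈ 1.07, θ ≈ 28

For Gamma(k, scale θ): mean = kθ, variance = kθ², so CV = 1/√k.
CV = SD/mean = 29/30 = 0.9667, hence k = 1/CV² = 1.07.
Then θ = mean/k = 30/1.07 = 28.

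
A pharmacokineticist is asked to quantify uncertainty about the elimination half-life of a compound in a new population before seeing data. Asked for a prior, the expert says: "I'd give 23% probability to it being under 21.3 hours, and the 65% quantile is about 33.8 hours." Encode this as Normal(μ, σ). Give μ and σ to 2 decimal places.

The p-quantile of Normal(μ,σ) is μ + z_p·σ, with z_{0.23} = -0.7388 and z_{0.65} = 0.3853.
Eliminate σ: μ = (z₂·x₁ − z₁·x₂)/(z₂ − z₁) = (0.3853·21.3 − (-0.7388)·33.8)/1.124 = 29.52.
Then σ = (x₂ − x₁)/(z₂ − z₁) = (33.8 − 21.3)/1.124 = 11.12.

μ = 29.52, σ = 11.12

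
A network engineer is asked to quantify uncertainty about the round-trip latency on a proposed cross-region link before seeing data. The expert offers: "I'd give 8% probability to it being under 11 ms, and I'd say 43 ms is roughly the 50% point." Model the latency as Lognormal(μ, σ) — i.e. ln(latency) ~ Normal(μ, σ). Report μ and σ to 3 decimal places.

If T ~ Lognormal(μ,σ) then ln T ~ Normal(μ,σ), so the p-quantile of ln T is μ + z_p·σ.
ln(11) = 2.398 and ln(43) = 3.761; z_{0.08} = -1.405, z_{0.5} = 0.
σ = (3.761 − 2.398)/(0 − (-1.405)) = 0.970.
μ = 2.398 − (-1.405)·0.970 = 3.761.

μ ≈ 3.761, σ ≈ 0.970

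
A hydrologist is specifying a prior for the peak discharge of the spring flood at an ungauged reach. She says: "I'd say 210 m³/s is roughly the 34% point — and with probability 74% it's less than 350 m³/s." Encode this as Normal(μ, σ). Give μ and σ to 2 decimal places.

μ = 264.69, σ = 132.60

The p-quantile of Normal(μ,σ) is μ + z_p·σ, with z_{0.34} = -0.4125 and z_{0.74} = 0.6433.
Eliminate σ: μ = (z₂·x₁ − z₁·x₂)/(z₂ − z₁) = (0.6433·210 − (-0.4125)·350)/1.056 = 264.69.
Then σ = (x₂ − x₁)/(z₂ − z₁) = (350 − 210)/1.056 = 132.60.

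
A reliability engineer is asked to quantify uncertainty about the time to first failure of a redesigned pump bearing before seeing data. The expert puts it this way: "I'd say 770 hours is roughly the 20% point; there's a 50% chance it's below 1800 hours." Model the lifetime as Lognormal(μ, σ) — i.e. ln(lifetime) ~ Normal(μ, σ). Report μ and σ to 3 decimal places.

μ ≈ 7.496, σ ≈ 1.009

If T ~ Lognormal(μ,σ) then ln T ~ Normal(μ,σ), so the p-quantile of ln T is μ + z_p·σ.
ln(770) = 6.646 and ln(1800) = 7.496; z_{0.2} = -0.8416, z_{0.5} = 0.
σ = (7.496 − 6.646)/(0 − (-0.8416)) = 1.009.
μ = 6.646 − (-0.8416)·1.009 = 7.496.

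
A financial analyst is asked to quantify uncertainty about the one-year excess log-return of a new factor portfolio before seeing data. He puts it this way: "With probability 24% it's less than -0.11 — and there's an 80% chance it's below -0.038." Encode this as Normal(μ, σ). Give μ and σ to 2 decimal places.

μ = -0.08, σ = 0.05

The p-quantile of Normal(μ,σ) is μ + z_p·σ, with z_{0.24} = -0.7063 and z_{0.8} = 0.8416.
Eliminate σ: μ = (z₂·x₁ − z₁·x₂)/(z₂ − z₁) = (0.8416·-0.11 − (-0.7063)·-0.038)/1.548 = -0.08.
Then σ = (x₂ − x₁)/(z₂ − z₁) = (-0.038 − -0.11)/1.548 = 0.05.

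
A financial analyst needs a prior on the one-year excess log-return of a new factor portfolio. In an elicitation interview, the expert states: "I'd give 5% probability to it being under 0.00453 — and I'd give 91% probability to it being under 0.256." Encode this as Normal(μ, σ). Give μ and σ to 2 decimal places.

The p-quantile of Normal(μ,σ) is μ + z_p·σ, with z_{0.05} = -1.645 and z_{0.91} = 1.341.
Eliminate σ: μ = (z₂·x₁ − z₁·x₂)/(z₂ − z₁) = (1.341·0.00453 − (-1.645)·0.256)/2.986 = 0.14.
Then σ = (x₂ − x₁)/(z₂ − z₁) = (0.256 − 0.00453)/2.986 = 0.08.

μ = 0.14, σ = 0.08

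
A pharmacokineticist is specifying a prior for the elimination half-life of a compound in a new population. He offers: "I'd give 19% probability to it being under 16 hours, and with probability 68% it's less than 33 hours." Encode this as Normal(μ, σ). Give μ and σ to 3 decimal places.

μ = 27.091, σ = 12.634

For Normal(μ,σ), the p-quantile is μ + z_p·σ. Here z_{0.19} = -0.8779, z_{0.68} = 0.4677.
So 16 = μ − 0.8779σ and 33 = μ + 0.4677σ.
Subtracting: σ = (33 − 16)/(0.4677 − (-0.8779)) = 12.634.
Then μ = 16 − (-0.8779)·12.634 = 27.091.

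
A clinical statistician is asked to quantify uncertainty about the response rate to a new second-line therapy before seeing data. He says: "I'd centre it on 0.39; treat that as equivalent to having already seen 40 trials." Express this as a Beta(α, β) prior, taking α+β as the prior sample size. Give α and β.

Under the effective-sample-size interpretation, Beta(α, β) has prior mean α/(α+β) and prior sample size α+β.
So α+β = 40 and α/(α+β) = 0.39, giving α = 0.39·40 = 15.6 and β = 40 − 15.6 = 24.4.

α = 15.6, β = 24.4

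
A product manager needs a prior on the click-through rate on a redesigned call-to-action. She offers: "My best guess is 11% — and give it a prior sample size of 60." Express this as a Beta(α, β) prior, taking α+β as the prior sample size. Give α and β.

Under the effective-sample-size interpretation, Beta(α, β) has prior mean α/(α+β) and prior sample size α+β.
So α+β = 60 and α/(α+β) = 0.11, giving α = 0.11·60 = 6.6 and β = 60 − 6.6 = 53.4.

α = 6.6, β = 53.4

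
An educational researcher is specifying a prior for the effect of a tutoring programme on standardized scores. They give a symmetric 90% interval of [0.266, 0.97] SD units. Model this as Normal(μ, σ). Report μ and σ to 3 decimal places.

A symmetric 90% interval runs μ ± z·σ with z = 1.645.
Half-width = 0.352, so σ = 0.352/1.645 = 0.214.
μ is the interval midpoint, 0.618.

μ = 0.618, σ = 0.214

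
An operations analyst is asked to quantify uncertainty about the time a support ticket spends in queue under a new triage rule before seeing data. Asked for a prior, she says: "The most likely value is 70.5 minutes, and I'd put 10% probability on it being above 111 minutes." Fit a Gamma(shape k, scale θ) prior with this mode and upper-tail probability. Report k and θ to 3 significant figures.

Gamma(k,θ) with k>1 has mode (k−1)θ, so θ = 70.5/(k−1).
Need P(X < 111) = 0.9 with θ tied to k this way. Start at k = 2, θ = 70.5: P(X<111) ≈ 0.467.
Too low — raise k to concentrate. Iterating converges to k ≈ 10.1.
Then θ = 70.5/(10.1−1) ≈ 7.75.

k ≈ 10.1, θ ≈ 7.75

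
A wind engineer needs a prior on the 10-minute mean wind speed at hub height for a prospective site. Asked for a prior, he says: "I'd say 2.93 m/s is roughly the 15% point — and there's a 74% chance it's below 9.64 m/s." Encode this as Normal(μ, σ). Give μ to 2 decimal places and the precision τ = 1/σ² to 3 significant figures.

μ = 7.07, τ = 0.0627

The p-quantile of Normal(μ,σ) is μ + z_p·σ, with z_{0.15} = -1.036 and z_{0.74} = 0.6433.
Eliminate σ: μ = (z₂·x₁ − z₁·x₂)/(z₂ − z₁) = (0.6433·2.93 − (-1.036)·9.64)/1.68 = 7.07.
Then σ = (x₂ − x₁)/(z₂ − z₁) = (9.64 − 2.93)/1.68 = 3.99.
Precision τ = 1/σ² = 1/3.995² = 0.0627.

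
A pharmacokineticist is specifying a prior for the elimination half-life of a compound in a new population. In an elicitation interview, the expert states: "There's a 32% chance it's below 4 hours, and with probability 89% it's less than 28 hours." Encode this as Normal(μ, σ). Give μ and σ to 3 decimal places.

μ = 10.625, σ = 14.166

For Normal(μ,σ), the p-quantile is μ + z_p·σ. Here z_{0.32} = -0.4677, z_{0.89} = 1.227.
So 4 = μ − 0.4677σ and 28 = μ + 1.227σ.
Subtracting: σ = (28 − 4)/(1.227 − (-0.4677)) = 14.166.
Then μ = 4 − (-0.4677)·14.166 = 10.625.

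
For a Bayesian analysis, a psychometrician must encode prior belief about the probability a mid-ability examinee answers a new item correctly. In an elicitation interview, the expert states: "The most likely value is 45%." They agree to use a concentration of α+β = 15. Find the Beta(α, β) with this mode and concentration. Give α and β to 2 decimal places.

For α,β > 1 the Beta mode is (α−1)/(α+β−2). With α+β = 15, the mode is (α−1)/13.
Set (α−1)/13 = 0.45 → α = 1 + 0.45·13 = 6.85.
β = 15 − α = 8.15.

α = 6.85, β = 8.15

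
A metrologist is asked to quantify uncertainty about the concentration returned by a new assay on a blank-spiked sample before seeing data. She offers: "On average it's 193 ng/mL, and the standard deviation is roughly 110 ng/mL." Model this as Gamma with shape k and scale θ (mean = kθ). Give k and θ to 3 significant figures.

k ≈ 3.08, θ ≈ 62.7

For Gamma(k, scale θ): mean = kθ, variance = kθ², so CV = 1/√k.
CV = SD/mean = 110/193 = 0.5699, hence k = 1/CV² = 3.08.
Then θ = mean/k = 193/3.08 = 62.7.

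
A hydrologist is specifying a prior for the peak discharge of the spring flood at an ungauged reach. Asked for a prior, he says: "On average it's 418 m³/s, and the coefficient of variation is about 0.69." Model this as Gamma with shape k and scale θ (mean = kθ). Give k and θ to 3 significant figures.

k ≈ 2.1, θ ≈ 199

For Gamma(k, scale θ): mean = kθ, variance = kθ², so CV = 1/√k.
CV = 0.69, hence k = 1/CV² = 2.1.
Then θ = mean/k = 418/2.1 = 199.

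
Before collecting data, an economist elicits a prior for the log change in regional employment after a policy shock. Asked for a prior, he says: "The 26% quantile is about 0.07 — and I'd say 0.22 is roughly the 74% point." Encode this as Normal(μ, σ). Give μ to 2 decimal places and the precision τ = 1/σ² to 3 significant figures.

For Normal(μ,σ), the p-quantile is μ + z_p·σ. Here z_{0.26} = -0.6433, z_{0.74} = 0.6433.
So 0.07 = μ − 0.6433σ and 0.22 = μ + 0.6433σ.
Subtracting: σ = (0.22 − 0.07)/(0.6433 − (-0.6433)) = 0.12.
Then μ = 0.07 − (-0.6433)·0.12 = 0.15.
Precision τ = 1/σ² = 1/0.1166² = 73.6.

μ = 0.15, τ = 73.6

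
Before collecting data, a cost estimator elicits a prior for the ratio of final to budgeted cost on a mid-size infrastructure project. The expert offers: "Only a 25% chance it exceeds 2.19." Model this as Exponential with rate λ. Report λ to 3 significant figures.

λ ≈ 0.633

P(T > 2.19) = e^(−λ·2.19) = 0.25, so λ = −ln(0.25)/2.19 = 0.633.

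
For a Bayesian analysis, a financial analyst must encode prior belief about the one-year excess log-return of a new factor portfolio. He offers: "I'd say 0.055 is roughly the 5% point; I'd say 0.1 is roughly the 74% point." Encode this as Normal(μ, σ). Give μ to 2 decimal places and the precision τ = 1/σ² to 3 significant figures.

μ = 0.09, τ = 2590

For Normal(μ,σ), the p-quantile is μ + z_p·σ. Here z_{0.05} = -1.645, z_{0.74} = 0.6433.
So 0.055 = μ − 1.645σ and 0.1 = μ + 0.6433σ.
Subtracting: σ = (0.1 − 0.055)/(0.6433 − (-1.645)) = 0.02.
Then μ = 0.055 − (-1.645)·0.02 = 0.09.
Precision τ = 1/σ² = 1/0.01967² = 2590.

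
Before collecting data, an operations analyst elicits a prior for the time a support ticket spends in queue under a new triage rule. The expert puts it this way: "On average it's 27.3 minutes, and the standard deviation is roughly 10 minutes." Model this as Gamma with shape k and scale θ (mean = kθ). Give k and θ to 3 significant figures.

k ≈ 7.45, θ ≈ 3.66

For Gamma(k, scale θ): mean = kθ, variance = kθ², so CV = 1/√k.
CV = SD/mean = 10/27.3 = 0.3663, hence k = 1/CV² = 7.45.
Then θ = mean/k = 27.3/7.45 = 3.66.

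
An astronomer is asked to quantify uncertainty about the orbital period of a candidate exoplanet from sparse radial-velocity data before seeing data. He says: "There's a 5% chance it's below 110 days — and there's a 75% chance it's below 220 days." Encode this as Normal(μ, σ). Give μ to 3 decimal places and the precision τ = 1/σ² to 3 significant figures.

μ = 188.011, τ = 0.000445

The p-quantile of Normal(μ,σ) is μ + z_p·σ, with z_{0.05} = -1.645 and z_{0.75} = 0.6745.
Eliminate σ: μ = (z₂·x₁ − z₁·x₂)/(z₂ − z₁) = (0.6745·110 − (-1.645)·220)/2.319 = 188.011.
Then σ = (x₂ − x₁)/(z₂ − z₁) = (220 − 110)/2.319 = 47.427.
Precision τ = 1/σ² = 1/47.43² = 0.000445.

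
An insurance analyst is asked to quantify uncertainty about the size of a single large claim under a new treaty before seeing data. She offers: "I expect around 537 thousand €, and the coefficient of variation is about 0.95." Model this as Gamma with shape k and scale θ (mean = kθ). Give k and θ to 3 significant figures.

k ≈ 1.11, θ ≈ 485

For Gamma(k, scale θ): mean = kθ, variance = kθ², so CV = 1/√k.
CV = 0.95, hence k = 1/CV² = 1.11.
Then θ = mean/k = 537/1.11 = 485.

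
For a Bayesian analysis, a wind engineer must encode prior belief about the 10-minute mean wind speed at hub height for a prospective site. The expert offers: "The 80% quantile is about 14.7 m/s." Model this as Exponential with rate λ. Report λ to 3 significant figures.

λ ≈ 0.109

P(T < 14.7) = 1 − e^(−λ·14.7) = 0.8, so λ = −ln(1−0.8)/14.7 = −ln(0.2)/14.7 = 0.109.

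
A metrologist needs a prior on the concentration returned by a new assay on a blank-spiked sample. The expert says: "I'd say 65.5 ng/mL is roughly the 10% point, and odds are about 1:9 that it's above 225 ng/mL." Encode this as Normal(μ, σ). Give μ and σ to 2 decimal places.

μ = 145.25, σ = 62.23

For Normal(μ,σ), the p-quantile is μ + z_p·σ. Here z_{0.1} = -1.282, z_{0.9} = 1.282.
So 65.5 = μ − 1.282σ and 225 = μ + 1.282σ.
Subtracting: σ = (225 − 65.5)/(1.282 − (-1.282)) = 62.23.
Then μ = 65.5 − (-1.282)·62.23 = 145.25.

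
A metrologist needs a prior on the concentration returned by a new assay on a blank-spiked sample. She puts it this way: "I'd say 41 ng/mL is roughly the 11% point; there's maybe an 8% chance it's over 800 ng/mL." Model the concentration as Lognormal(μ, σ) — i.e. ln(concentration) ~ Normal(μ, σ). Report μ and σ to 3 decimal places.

If T ~ Lognormal(μ,σ) then ln T ~ Normal(μ,σ), so the p-quantile of ln T is μ + z_p·σ.
ln(41) = 3.714 and ln(800) = 6.685; z_{0.11} = -1.227, z_{0.92} = 1.405.
σ = (6.685 − 3.714)/(1.405 − (-1.227)) = 1.129.
μ = 3.714 − (-1.227)·1.129 = 5.098.

μ ≈ 5.098, σ ≈ 1.129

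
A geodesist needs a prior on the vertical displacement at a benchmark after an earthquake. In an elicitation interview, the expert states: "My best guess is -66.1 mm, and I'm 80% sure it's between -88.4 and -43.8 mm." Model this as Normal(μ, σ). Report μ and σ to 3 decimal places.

A symmetric 80% interval runs μ ± z·σ with z = 1.282.
Half-width = 22.3, so σ = 22.3/1.282 = 17.401.
μ is the stated best guess, -66.100.

μ = -66.100, σ = 17.401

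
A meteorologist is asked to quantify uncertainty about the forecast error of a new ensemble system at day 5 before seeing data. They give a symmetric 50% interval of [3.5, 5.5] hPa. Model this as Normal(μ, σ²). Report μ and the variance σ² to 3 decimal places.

μ = 4.500, σ² = 2.198

A symmetric 50% interval runs μ ± z·σ with z = 0.6745.
Half-width = 1, so σ = 1/0.6745 = 1.4826 and σ² = 2.198.
μ is the interval midpoint, 4.500.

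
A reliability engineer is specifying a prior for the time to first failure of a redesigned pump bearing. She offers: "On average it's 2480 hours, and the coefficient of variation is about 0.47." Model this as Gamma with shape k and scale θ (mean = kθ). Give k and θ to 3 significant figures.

For Gamma(k, scale θ): mean = kθ, variance = kθ², so CV = 1/√k.
CV = 0.47, hence k = 1/CV² = 4.53.
Then θ = mean/k = 2480/4.53 = 548.

k ≈ 4.53, θ ≈ 548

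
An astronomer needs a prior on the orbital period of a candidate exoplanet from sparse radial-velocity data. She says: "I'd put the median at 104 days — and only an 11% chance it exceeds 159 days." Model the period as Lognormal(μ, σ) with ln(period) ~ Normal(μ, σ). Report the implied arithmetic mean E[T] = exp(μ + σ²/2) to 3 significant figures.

E[T] ≈ 110 days

If T ~ Lognormal(μ,σ) then ln T ~ Normal(μ,σ), so the p-quantile of ln T is μ + z_p·σ.
ln(104) = 4.644 and ln(159) = 5.069; z_{0.5} = 0, z_{0.89} = 1.227.
σ = (5.069 − 4.644)/(1.227 − (0)) = 0.346.
μ = 4.644 − (0)·0.346 = 4.644.
E[T] = exp(μ + σ²/2) = exp(4.644 + 0.0599) = 110 days.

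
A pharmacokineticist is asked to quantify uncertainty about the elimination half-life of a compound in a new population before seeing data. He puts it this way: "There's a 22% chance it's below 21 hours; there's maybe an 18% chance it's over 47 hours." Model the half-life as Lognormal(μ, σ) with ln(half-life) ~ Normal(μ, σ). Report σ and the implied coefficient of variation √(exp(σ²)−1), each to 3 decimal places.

If T ~ Lognormal(μ,σ) then ln T ~ Normal(μ,σ), so the p-quantile of ln T is μ + z_p·σ.
ln(21) = 3.045 and ln(47) = 3.85; z_{0.22} = -0.7722, z_{0.82} = 0.9154.
σ = (3.85 − 3.045)/(0.9154 − (-0.7722)) = 0.477.
μ = 3.045 − (-0.7722)·0.477 = 3.413.
CV = √(exp(σ²)−1) = √(exp(0.2279)−1) = 0.506.

σ ≈ 0.477, CV ≈ 0.506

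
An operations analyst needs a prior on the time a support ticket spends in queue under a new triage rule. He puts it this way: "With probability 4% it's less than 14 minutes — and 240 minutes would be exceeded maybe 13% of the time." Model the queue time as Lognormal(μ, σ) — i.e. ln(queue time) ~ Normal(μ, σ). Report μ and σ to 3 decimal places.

μ ≈ 4.368, σ ≈ 0.988

If T ~ Lognormal(μ,σ) then ln T ~ Normal(μ,σ), so the p-quantile of ln T is μ + z_p·σ.
ln(14) = 2.639 and ln(240) = 5.481; z_{0.04} = -1.751, z_{0.87} = 1.126.
σ = (5.481 − 2.639)/(1.126 − (-1.751)) = 0.988.
μ = 2.639 − (-1.751)·0.988 = 4.368.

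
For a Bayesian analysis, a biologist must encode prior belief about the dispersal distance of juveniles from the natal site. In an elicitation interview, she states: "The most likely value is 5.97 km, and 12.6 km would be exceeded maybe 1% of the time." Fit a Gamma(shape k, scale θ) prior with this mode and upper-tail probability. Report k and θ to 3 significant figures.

Gamma(k,θ) with k>1 has mode (k−1)θ, so θ = 5.97/(k−1).
Need P(X < 12.6) = 0.99 with θ tied to k this way. Start at k = 2, θ = 5.97: P(X<12.6) ≈ 0.623.
Too low — raise k to concentrate. Iterating converges to k ≈ 9.71.
Then θ = 5.97/(9.71−1) ≈ 0.685.

k ≈ 9.71, θ ≈ 0.685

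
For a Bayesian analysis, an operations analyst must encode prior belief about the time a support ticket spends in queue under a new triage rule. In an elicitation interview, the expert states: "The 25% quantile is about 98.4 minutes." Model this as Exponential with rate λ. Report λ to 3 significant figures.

λ ≈ 0.00292

P(T < 98.4) = 1 − e^(−λ·98.4) = 0.25, so λ = −ln(1−0.25)/98.4 = −ln(0.75)/98.4 = 0.00292.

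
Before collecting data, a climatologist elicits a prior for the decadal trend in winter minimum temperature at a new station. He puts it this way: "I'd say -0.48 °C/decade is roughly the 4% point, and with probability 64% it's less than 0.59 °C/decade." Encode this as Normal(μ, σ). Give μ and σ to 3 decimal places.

For Normal(μ,σ), the p-quantile is μ + z_p·σ. Here z_{0.04} = -1.751, z_{0.64} = 0.3585.
So -0.48 = μ − 1.751σ and 0.59 = μ + 0.3585σ.
Subtracting: σ = (0.59 − -0.48)/(0.3585 − (-1.751)) = 0.507.
Then μ = -0.48 − (-1.751)·0.507 = 0.408.

μ = 0.408, σ = 0.507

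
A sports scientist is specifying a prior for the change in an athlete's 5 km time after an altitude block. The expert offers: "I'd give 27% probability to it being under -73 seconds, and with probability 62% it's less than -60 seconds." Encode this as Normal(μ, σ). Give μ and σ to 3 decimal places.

μ = -64.325, σ = 14.157

The p-quantile of Normal(μ,σ) is μ + z_p·σ, with z_{0.27} = -0.6128 and z_{0.62} = 0.3055.
Eliminate σ: μ = (z₂·x₁ − z₁·x₂)/(z₂ − z₁) = (0.3055·-73 − (-0.6128)·-60)/0.9183 = -64.325.
Then σ = (x₂ − x₁)/(z₂ − z₁) = (-60 − -73)/0.9183 = 14.157.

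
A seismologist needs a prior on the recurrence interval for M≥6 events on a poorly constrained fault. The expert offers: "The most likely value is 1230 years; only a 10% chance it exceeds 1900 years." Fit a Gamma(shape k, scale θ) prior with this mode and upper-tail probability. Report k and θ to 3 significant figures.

Gamma(k,θ) with k>1 has mode (k−1)θ, so θ = 1230/(k−1).
Need P(X < 1900) = 0.9 with θ tied to k this way. Start at k = 2, θ = 1230: P(X<1900) ≈ 0.457.
Too low — raise k to concentrate. Iterating converges to k ≈ 10.9.
Then θ = 1230/(10.9−1) ≈ 124.

k ≈ 10.9, θ ≈ 124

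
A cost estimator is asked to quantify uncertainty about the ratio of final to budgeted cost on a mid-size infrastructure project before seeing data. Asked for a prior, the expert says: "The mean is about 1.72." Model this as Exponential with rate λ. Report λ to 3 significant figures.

Exponential mean = 1/λ, so λ = 1/1.72 = 0.581.

λ ≈ 0.581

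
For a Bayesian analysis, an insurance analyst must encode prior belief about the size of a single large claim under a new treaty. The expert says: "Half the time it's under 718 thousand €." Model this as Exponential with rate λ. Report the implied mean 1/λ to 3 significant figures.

Exponential median = ln 2 / λ, so λ = ln 2 / 718.0 = 0.000965.
Mean = 1/λ = 1040 thousand €.

mean ≈ 1040 thousand €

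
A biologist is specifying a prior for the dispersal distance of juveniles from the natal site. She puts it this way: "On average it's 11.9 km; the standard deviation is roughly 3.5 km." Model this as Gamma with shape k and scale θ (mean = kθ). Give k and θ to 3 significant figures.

For Gamma(k, scale θ): mean = kθ, variance = kθ², so CV = 1/√k.
CV = SD/mean = 3.5/11.9 = 0.2941, hence k = 1/CV² = 11.6.
Then θ = mean/k = 11.9/11.6 = 1.03.

k ≈ 11.6, θ ≈ 1.03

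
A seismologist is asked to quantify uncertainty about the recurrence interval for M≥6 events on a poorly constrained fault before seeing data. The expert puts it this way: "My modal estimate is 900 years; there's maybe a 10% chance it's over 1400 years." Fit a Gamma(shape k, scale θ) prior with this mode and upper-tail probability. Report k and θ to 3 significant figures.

k ≈ 10.6, θ ≈ 93.9

Gamma(k,θ) with k>1 has mode (k−1)θ, so θ = 900/(k−1).
Need P(X < 1400) = 0.9 with θ tied to k this way. Start at k = 2, θ = 900: P(X<1400) ≈ 0.461.
Too low — raise k to concentrate. Iterating converges to k ≈ 10.6.
Then θ = 900/(10.6−1) ≈ 93.9.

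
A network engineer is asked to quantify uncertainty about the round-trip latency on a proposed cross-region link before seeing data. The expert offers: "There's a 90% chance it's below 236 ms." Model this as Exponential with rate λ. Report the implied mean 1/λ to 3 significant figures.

mean ≈ 102 ms

P(T < 236.0) = 1 − e^(−λ·236.0) = 0.9, so λ = −ln(1−0.9)/236.0 = −ln(0.1)/236.0 = 0.00976.
Mean = 1/λ = 102 ms.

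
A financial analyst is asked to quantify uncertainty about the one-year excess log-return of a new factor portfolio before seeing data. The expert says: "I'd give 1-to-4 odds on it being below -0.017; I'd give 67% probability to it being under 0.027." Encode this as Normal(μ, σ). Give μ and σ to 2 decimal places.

The p-quantile of Normal(μ,σ) is μ + z_p·σ, with z_{0.2} = -0.8416 and z_{0.67} = 0.4399.
Eliminate σ: μ = (z₂·x₁ − z₁·x₂)/(z₂ − z₁) = (0.4399·-0.017 − (-0.8416)·0.027)/1.282 = 0.01.
Then σ = (x₂ − x₁)/(z₂ − z₁) = (0.027 − -0.017)/1.282 = 0.03.

μ = 0.01, σ = 0.03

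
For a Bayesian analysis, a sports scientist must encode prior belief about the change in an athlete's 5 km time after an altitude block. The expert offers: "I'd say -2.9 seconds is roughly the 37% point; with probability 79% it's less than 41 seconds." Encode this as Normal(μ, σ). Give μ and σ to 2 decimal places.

μ = 9.90, σ = 38.57

For Normal(μ,σ), the p-quantile is μ + z_p·σ. Here z_{0.37} = -0.3319, z_{0.79} = 0.8064.
So -2.9 = μ − 0.3319σ and 41 = μ + 0.8064σ.
Subtracting: σ = (41 − -2.9)/(0.8064 − (-0.3319)) = 38.57.
Then μ = -2.9 − (-0.3319)·38.57 = 9.90.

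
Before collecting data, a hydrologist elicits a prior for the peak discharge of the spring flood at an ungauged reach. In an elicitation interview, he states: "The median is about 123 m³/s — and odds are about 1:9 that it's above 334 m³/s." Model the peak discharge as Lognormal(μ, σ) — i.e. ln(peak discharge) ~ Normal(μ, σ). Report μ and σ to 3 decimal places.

μ ≈ 4.812, σ ≈ 0.779

If T ~ Lognormal(μ,σ) then ln T ~ Normal(μ,σ), so the p-quantile of ln T is μ + z_p·σ.
ln(123) = 4.812 and ln(334) = 5.811; z_{0.5} = 0, z_{0.9} = 1.282.
σ = (5.811 − 4.812)/(1.282 − (0)) = 0.779.
μ = 4.812 − (0)·0.779 = 4.812.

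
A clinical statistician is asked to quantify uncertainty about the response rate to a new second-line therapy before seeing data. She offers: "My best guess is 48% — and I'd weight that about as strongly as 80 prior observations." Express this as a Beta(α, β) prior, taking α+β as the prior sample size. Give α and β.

α = 38.4, β = 41.6

Under the effective-sample-size interpretation, Beta(α, β) has prior mean α/(α+β) and prior sample size α+β.
So α+β = 80 and α/(α+β) = 0.48, giving α = 0.48·80 = 38.4 and β = 80 − 38.4 = 41.6.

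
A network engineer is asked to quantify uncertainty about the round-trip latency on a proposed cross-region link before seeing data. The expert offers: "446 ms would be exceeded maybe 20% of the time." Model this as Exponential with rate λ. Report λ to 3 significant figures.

λ ≈ 0.00361

P(T > 446.0) = e^(−λ·446.0) = 0.2, so λ = −ln(0.2)/446.0 = 0.00361.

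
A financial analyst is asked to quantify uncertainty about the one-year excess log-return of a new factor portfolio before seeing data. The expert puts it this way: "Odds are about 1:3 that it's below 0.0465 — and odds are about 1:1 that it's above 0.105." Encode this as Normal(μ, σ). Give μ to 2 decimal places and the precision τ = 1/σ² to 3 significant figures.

μ = 0.10, τ = 133

The p-quantile of Normal(μ,σ) is μ + z_p·σ, with z_{0.25} = -0.6745 and z_{0.5} = 0.
Eliminate σ: μ = (z₂·x₁ − z₁·x₂)/(z₂ − z₁) = (0·0.0465 − (-0.6745)·0.105)/0.6745 = 0.10.
Then σ = (x₂ − x₁)/(z₂ − z₁) = (0.105 − 0.0465)/0.6745 = 0.09.
Precision τ = 1/σ² = 1/0.08673² = 133.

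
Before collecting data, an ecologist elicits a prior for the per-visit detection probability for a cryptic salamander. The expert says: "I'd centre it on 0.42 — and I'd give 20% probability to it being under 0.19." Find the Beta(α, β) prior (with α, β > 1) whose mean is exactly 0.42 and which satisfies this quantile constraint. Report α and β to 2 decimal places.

With mean 0.42 fixed, write α = 0.42s, β = 0.58s where s = α+β.
Need P(θ < 0.19) = 0.2 under Beta(0.42s, 0.58s). Normal approximation: (q−m)/√(m(1−m)/s) ≈ z_{0.2} = -0.842, so s ≈ 0.42·0.58·(-0.842)²/(0.19−0.42)² = 3.3.
At s = 3.3: P(θ<0.19) ≈ 0.205. Adjusting to match 0.2 gives s ≈ 3.36.
So α = 0.42·3.36 ≈ 1.41, β = 0.58·3.36 ≈ 1.95.

α ≈ 1.41, β ≈ 1.95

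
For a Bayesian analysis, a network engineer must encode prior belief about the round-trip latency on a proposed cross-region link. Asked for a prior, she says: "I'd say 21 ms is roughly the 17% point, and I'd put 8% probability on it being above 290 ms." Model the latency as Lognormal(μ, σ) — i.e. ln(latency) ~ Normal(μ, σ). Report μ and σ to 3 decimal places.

μ ≈ 4.106, σ ≈ 1.113

If T ~ Lognormal(μ,σ) then ln T ~ Normal(μ,σ), so the p-quantile of ln T is μ + z_p·σ.
ln(21) = 3.045 and ln(290) = 5.67; z_{0.17} = -0.9542, z_{0.92} = 1.405.
σ = (5.67 − 3.045)/(1.405 − (-0.9542)) = 1.113.
μ = 3.045 − (-0.9542)·1.113 = 4.106.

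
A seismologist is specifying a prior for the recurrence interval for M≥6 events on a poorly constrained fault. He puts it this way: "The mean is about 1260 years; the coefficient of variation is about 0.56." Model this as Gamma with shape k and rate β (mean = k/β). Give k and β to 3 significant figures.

For Gamma(k, rate β): mean = k/β, variance = k/β², so CV = 1/√k.
CV = 0.56, hence k = 1/CV² = 3.19.
Then β = k/mean = 3.19/1260 = 0.00253.

k ≈ 3.19, β ≈ 0.00253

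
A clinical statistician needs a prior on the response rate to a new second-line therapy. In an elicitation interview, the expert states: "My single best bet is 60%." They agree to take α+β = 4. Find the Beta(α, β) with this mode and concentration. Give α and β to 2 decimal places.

α = 2.20, β = 1.80

For α,β > 1 the Beta mode is (α−1)/(α+β−2). With α+β = 4, the mode is (α−1)/2.
Set (α−1)/2 = 0.6 → α = 1 + 0.6·2 = 2.20.
β = 4 − α = 1.80.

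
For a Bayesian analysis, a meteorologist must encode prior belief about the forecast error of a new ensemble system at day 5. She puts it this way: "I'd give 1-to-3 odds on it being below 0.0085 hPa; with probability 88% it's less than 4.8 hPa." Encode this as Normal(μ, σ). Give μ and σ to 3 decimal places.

The p-quantile of Normal(μ,σ) is μ + z_p·σ, with z_{0.25} = -0.6745 and z_{0.88} = 1.175.
Eliminate σ: μ = (z₂·x₁ − z₁·x₂)/(z₂ − z₁) = (1.175·0.0085 − (-0.6745)·4.8)/1.849 = 1.756.
Then σ = (x₂ − x₁)/(z₂ − z₁) = (4.8 − 0.0085)/1.849 = 2.591.

μ = 1.756, σ = 2.591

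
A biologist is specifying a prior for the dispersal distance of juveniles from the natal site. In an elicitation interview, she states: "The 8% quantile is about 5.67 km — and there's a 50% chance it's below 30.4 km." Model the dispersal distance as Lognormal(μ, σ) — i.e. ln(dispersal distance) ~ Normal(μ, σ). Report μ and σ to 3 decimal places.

μ ≈ 3.414, σ ≈ 1.195

If T ~ Lognormal(μ,σ) then ln T ~ Normal(μ,σ), so the p-quantile of ln T is μ + z_p·σ.
ln(5.67) = 1.735 and ln(30.4) = 3.414; z_{0.08} = -1.405, z_{0.5} = 0.
σ = (3.414 − 1.735)/(0 − (-1.405)) = 1.195.
μ = 1.735 − (-1.405)·1.195 = 3.414.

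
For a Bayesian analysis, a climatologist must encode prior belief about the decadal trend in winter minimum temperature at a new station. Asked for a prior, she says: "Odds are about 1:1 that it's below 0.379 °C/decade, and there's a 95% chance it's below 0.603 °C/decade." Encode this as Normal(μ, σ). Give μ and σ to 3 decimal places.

μ = 0.379, σ = 0.136

The p-quantile of Normal(μ,σ) is μ + z_p·σ, with z_{0.5} = 0 and z_{0.95} = 1.645.
Eliminate σ: μ = (z₂·x₁ − z₁·x₂)/(z₂ − z₁) = (1.645·0.379 − (0)·0.603)/1.645 = 0.379.
Then σ = (x₂ − x₁)/(z₂ − z₁) = (0.603 − 0.379)/1.645 = 0.136.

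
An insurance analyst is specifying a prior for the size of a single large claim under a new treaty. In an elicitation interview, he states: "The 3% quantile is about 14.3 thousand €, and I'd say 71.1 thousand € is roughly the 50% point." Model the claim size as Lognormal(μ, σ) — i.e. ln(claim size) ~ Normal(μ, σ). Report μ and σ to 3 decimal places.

μ ≈ 4.264, σ ≈ 0.853

If T ~ Lognormal(μ,σ) then ln T ~ Normal(μ,σ), so the p-quantile of ln T is μ + z_p·σ.
ln(14.3) = 2.66 and ln(71.1) = 4.264; z_{0.03} = -1.881, z_{0.5} = 0.
σ = (4.264 − 2.66)/(0 − (-1.881)) = 0.853.
μ = 2.66 − (-1.881)·0.853 = 4.264.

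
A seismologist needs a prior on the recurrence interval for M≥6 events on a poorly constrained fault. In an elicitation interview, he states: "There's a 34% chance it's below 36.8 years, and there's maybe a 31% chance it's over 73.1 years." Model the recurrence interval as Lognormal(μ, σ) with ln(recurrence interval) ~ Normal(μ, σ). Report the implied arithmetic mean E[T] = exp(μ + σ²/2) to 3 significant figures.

E[T] ≈ 66.9 years

If T ~ Lognormal(μ,σ) then ln T ~ Normal(μ,σ), so the p-quantile of ln T is μ + z_p·σ.
ln(36.8) = 3.605 and ln(73.1) = 4.292; z_{0.34} = -0.4125, z_{0.69} = 0.4959.
σ = (4.292 − 3.605)/(0.4959 − (-0.4125)) = 0.756.
μ = 3.605 − (-0.4125)·0.756 = 3.917.
E[T] = exp(μ + σ²/2) = exp(3.917 + 0.2855) = 66.9 years.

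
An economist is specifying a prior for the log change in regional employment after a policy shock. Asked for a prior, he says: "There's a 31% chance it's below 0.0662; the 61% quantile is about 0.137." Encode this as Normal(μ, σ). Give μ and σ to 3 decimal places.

For Normal(μ,σ), the p-quantile is μ + z_p·σ. Here z_{0.31} = -0.4959, z_{0.61} = 0.2793.
So 0.0662 = μ − 0.4959σ and 0.137 = μ + 0.2793σ.
Subtracting: σ = (0.137 − 0.0662)/(0.2793 − (-0.4959)) = 0.091.
Then μ = 0.0662 − (-0.4959)·0.091 = 0.111.

μ = 0.111, σ = 0.091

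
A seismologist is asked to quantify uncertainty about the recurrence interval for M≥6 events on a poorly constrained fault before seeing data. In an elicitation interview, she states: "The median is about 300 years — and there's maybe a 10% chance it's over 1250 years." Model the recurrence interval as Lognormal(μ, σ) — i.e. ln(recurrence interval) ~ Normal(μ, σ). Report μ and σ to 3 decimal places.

If T ~ Lognormal(μ,σ) then ln T ~ Normal(μ,σ), so the p-quantile of ln T is μ + z_p·σ.
ln(300) = 5.704 and ln(1250) = 7.131; z_{0.5} = 0, z_{0.9} = 1.282.
σ = (7.131 − 5.704)/(1.282 − (0)) = 1.114.
μ = 5.704 − (0)·1.114 = 5.704.

μ ≈ 5.704, σ ≈ 1.114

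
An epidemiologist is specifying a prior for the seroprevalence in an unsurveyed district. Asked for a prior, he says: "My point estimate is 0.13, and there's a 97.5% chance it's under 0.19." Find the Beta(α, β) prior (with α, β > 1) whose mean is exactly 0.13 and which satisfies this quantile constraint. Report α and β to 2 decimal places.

With mean 0.13 fixed, write α = 0.13s, β = 0.87s where s = α+β.
Need P(θ < 0.19) = 0.975 under Beta(0.13s, 0.87s). Normal approximation: (q−m)/√(m(1−m)/s) ≈ z_{0.975} = 1.96, so s ≈ 0.13·0.87·(1.96)²/(0.19−0.13)² = 120.7.
At s = 120.7: P(θ<0.19) ≈ 0.966. Adjusting to match 0.975 gives s ≈ 141.12.
So α = 0.13·141.12 ≈ 18.35, β = 0.87·141.12 ≈ 122.77.

α ≈ 18.35, β ≈ 122.77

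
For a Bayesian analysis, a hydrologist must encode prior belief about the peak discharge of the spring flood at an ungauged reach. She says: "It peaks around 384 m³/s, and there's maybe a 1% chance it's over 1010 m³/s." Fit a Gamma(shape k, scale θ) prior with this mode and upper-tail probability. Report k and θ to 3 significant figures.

Gamma(k,θ) with k>1 has mode (k−1)θ, so θ = 384/(k−1).
Need P(X < 1010) = 0.99 with θ tied to k this way. Start at k = 2, θ = 384: P(X<1010) ≈ 0.738.
Too low — raise k to concentrate. Iterating converges to k ≈ 5.96.
Then θ = 384/(5.96−1) ≈ 77.4.

k ≈ 5.96, θ ≈ 77.4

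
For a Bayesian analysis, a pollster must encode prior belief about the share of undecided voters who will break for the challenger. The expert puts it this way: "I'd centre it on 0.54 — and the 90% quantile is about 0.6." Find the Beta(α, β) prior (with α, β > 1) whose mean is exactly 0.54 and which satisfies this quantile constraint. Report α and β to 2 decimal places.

α ≈ 60.70, β ≈ 51.71

With mean 0.54 fixed, write α = 0.54s, β = 0.46s where s = α+β.
Need P(θ < 0.6) = 0.9 under Beta(0.54s, 0.46s). Normal approximation: (q−m)/√(m(1−m)/s) ≈ z_{0.9} = 1.28, so s ≈ 0.54·0.46·(1.28)²/(0.6−0.54)² = 113.3.
At s = 113.3: P(θ<0.6) ≈ 0.901. Adjusting to match 0.9 gives s ≈ 112.41.
So α = 0.54·112.41 ≈ 60.70, β = 0.46·112.41 ≈ 51.71.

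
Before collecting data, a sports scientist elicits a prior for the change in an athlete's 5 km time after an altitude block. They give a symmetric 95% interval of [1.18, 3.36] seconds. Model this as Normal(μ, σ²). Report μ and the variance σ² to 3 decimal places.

A symmetric 95% interval runs μ ± z·σ with z = 1.96.
Half-width = 1.09, so σ = 1.09/1.96 = 0.5561 and σ² = 0.309.
μ is the interval midpoint, 2.270.

μ = 2.270, σ² = 0.309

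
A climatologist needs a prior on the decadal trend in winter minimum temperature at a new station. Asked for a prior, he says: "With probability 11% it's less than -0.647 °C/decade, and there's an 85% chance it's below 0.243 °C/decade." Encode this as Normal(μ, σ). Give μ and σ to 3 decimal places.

μ = -0.165, σ = 0.393

The p-quantile of Normal(μ,σ) is μ + z_p·σ, with z_{0.11} = -1.227 and z_{0.85} = 1.036.
Eliminate σ: μ = (z₂·x₁ − z₁·x₂)/(z₂ − z₁) = (1.036·-0.647 − (-1.227)·0.243)/2.263 = -0.165.
Then σ = (x₂ − x₁)/(z₂ − z₁) = (0.243 − -0.647)/2.263 = 0.393.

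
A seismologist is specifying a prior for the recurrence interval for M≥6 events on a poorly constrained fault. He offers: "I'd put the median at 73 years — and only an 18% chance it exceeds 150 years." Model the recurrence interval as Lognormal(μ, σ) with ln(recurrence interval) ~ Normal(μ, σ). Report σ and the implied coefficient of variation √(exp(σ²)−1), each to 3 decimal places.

σ ≈ 0.787, CV ≈ 0.926

If T ~ Lognormal(μ,σ) then ln T ~ Normal(μ,σ), so the p-quantile of ln T is μ + z_p·σ.
ln(73) = 4.29 and ln(150) = 5.011; z_{0.5} = 0, z_{0.82} = 0.9154.
σ = (5.011 − 4.29)/(0.9154 − (0)) = 0.787.
μ = 4.29 − (0)·0.787 = 4.290.
CV = √(exp(σ²)−1) = √(exp(0.6190)−1) = 0.926.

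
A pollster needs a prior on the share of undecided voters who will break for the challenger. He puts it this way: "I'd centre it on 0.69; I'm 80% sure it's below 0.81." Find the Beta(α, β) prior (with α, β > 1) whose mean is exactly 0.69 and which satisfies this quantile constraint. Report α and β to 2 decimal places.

α ≈ 7.54, β ≈ 3.39

With mean 0.69 fixed, write α = 0.69s, β = 0.31s where s = α+β.
Need P(θ < 0.81) = 0.8 under Beta(0.69s, 0.31s). Normal approximation: (q−m)/√(m(1−m)/s) ≈ z_{0.8} = 0.842, so s ≈ 0.69·0.31·(0.842)²/(0.81−0.69)² = 10.5.
At s = 10.5: P(θ<0.81) ≈ 0.794. Adjusting to match 0.8 gives s ≈ 10.92.
So α = 0.69·10.92 ≈ 7.54, β = 0.31·10.92 ≈ 3.39.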